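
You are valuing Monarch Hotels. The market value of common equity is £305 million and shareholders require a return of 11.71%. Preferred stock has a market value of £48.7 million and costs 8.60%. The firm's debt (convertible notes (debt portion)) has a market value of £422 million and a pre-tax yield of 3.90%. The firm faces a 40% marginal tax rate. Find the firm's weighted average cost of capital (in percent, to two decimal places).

6.42%

Total capital V = 305 + 48.7 + 422 = 775.7.
Equity: weight = 305/775.7 = 0.3932; cost = 11.71%.
Preferred: weight = 48.7/775.7 = 0.0628; cost = 8.6%.
Convertible notes (debt portion): weight = 422/775.7 = 0.5440; after-tax cost = 3.9% × (1 − 40%) = 2.3400%.
WACC = 0.3932 × 11.7100% + 0.0628 × 8.6000% + 0.5440 × 2.3400% = 6.4172%.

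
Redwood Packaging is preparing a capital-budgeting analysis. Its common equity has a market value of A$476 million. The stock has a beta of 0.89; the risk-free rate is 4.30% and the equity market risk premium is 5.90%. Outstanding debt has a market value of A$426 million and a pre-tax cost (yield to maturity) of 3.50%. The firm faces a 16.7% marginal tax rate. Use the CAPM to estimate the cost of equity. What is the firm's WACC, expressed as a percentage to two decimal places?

6.42%

Cost of equity via CAPM: Re = 4.3% + 0.89 × 5.9% = 9.5510%.
Total capital V = 476 + 426 = 902.
Equity: weight = 476/902 = 0.5277; cost = 9.551%.
Debt: weight = 426/902 = 0.4723; after-tax cost = 3.5% × (1 − 16.7%) = 2.9155%.
WACC = 0.5277 × 9.5510% + 0.4723 × 2.9155% = 6.4172%.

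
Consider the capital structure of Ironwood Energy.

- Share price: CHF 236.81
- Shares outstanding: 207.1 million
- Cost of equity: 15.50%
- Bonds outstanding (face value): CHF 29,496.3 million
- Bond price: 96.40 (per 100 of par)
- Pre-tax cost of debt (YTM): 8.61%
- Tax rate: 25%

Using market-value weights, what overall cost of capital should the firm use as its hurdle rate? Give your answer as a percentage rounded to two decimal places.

12.18%

Market value of equity E = 236.81 × 207.1m = 49043.351m. Market value of debt D = 29496.3m × 96.4/100 = 28434.4332m.
Total capital V = 49043.351 + 28434.4332 = 77477.7842.
Equity: weight = 49043.351/77477.7842 = 0.6330; cost = 15.5%.
Bonds outstanding: weight = 28434.4332/77477.7842 = 0.3670; after-tax cost = 8.61% × (1 − 25%) = 6.4575%.
WACC = 0.6330 × 15.5000% + 0.3670 × 6.4575% = 12.1814%.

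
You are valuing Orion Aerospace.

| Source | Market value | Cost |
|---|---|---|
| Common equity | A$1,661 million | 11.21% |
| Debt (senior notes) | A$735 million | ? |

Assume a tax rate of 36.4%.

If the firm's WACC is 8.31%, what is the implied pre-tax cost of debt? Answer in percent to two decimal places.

Total capital V = 1661 + 735 = 2396.
Equity weight = 1661/2396 = 0.6932.
Senior notes weight = 735/2396 = 0.3068.
Equity contribution = 0.6932 × 11.21% = 7.7712%.
Remaining for debt = 8.31% − 7.7712% = 0.5388%.
Rd × (1 − 36.4%) × 0.3068 = 0.5388%  ⇒  Rd = 2.7616%.

2.76%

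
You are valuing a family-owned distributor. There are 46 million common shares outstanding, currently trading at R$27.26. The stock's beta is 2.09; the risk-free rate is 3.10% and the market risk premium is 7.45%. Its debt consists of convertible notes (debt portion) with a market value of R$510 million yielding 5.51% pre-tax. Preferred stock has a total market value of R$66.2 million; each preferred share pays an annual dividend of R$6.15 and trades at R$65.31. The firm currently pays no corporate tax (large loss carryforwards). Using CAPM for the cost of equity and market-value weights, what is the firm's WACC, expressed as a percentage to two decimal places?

Cost of equity via CAPM: Re = 3.1% + 2.09 × 7.45% = 18.6705%.
Cost of preferred: Rp = 6.15 / 65.31 = 9.4166%.
Market value of equity E = 27.26 × 46m = 1253.96m.
Total capital V = 1253.96 + 66.2 + 510 = 1830.16.
Equity: weight = 1253.96/1830.16 = 0.6852; cost = 18.6705%.
Preferred: weight = 66.2/1830.16 = 0.0362; cost = 9.4166%.
Convertible notes (debt portion): weight = 510/1830.16 = 0.2787; after-tax cost = 5.51% × (1 − 0%) = 5.5100%.
WACC = 0.6852 × 18.6705% + 0.0362 × 9.4166% + 0.2787 × 5.5100% = 14.6684%.

14.67%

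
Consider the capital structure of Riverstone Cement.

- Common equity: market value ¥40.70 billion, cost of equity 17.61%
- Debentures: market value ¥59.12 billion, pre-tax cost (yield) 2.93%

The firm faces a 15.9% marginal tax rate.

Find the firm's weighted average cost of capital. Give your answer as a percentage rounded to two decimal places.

Total capital V = 40.7 + 59.12 = 99.82.
Equity: weight = 40.7/99.82 = 0.4077; cost = 17.61%.
Debentures: weight = 59.12/99.82 = 0.5923; after-tax cost = 2.93% × (1 − 15.9%) = 2.4641%.
WACC = 0.4077 × 17.6100% + 0.5923 × 2.4641% = 8.6396%.

8.64%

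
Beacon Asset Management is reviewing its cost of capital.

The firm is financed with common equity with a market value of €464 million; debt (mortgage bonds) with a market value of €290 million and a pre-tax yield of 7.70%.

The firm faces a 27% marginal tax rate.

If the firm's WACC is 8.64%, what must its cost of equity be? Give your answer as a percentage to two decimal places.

10.53%

Total capital V = 464 + 290 = 754.
Equity weight = 464/754 = 0.6154.
Mortgage bonds weight = 290/754 = 0.3846.
Debt contribution = 0.3846 × 7.7% × (1 − 27%) = 2.1619%.
Required equity contribution = 8.64% − 2.1619% = 6.4781%.
Re = 6.4781% / 0.6154 = 10.5269%.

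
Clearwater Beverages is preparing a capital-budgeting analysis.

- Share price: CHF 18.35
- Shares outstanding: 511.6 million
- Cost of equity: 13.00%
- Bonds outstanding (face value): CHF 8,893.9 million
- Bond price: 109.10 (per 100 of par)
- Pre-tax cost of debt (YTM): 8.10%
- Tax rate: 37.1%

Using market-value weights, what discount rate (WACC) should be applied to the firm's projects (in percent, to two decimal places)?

8.98%

Market value of equity E = 18.35 × 511.6m = 9387.86m. Market value of debt D = 8893.9m × 109.1/100 = 9703.2449m.
Total capital V = 9387.86 + 9703.2449 = 19091.1049.
Equity: weight = 9387.86/19091.1049 = 0.4917; cost = 13%.
Bonds outstanding: weight = 9703.2449/19091.1049 = 0.5083; after-tax cost = 8.1% × (1 − 37.1%) = 5.0949%.
WACC = 0.4917 × 13.0000% + 0.5083 × 5.0949% = 8.9822%.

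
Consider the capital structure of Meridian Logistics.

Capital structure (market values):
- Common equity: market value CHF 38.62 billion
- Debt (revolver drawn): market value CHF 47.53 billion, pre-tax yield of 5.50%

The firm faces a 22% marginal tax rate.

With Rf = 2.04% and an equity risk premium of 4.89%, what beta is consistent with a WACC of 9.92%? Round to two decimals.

3.03

Total capital V = 38.62 + 47.53 = 86.15.
Equity weight = 38.62/86.15 = 0.4483.
Revolver drawn weight = 47.53/86.15 = 0.5517.
Debt contribution = 0.5517 × 5.5% × (1 − 22%) = 2.3668%.
Required equity contribution = 9.92% − 2.3668% = 7.5532%  ⇒  Re = 16.8489%.
CAPM: 16.8489% = 2.04% + β × 4.89%  ⇒  β = 3.0284.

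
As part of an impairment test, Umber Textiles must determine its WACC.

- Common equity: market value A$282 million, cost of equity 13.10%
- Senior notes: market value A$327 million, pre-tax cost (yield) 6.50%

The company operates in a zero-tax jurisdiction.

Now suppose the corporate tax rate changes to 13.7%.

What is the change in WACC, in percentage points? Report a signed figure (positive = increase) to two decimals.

Current WACC:
Total capital V = 282 + 327 = 609.
Equity: weight = 282/609 = 0.4631; cost = 13.1%.
Senior notes: weight = 327/609 = 0.5369; after-tax cost = 6.5% × (1 − 0%) = 6.5000%.
WACC = 0.4631 × 13.1000% + 0.5369 × 6.5000% = 9.5562%.
After the change:
Total capital V = 282 + 327 = 609.
Equity: weight = 282/609 = 0.4631; cost = 13.1%.
Senior notes: weight = 327/609 = 0.5369; after-tax cost = 6.5% × (1 − 13.7%) = 5.6095%.
WACC = 0.4631 × 13.1000% + 0.5369 × 5.6095% = 9.0780%.
Change in WACC = 9.0780% − 9.5562% = -0.4782 pp.

-0.48 pp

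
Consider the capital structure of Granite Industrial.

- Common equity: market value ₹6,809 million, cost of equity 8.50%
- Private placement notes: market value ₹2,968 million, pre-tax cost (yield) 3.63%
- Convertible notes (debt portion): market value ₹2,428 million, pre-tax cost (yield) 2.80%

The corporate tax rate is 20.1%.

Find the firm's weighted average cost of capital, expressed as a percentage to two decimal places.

5.89%

Total capital V = 6809 + 2968 + 2428 = 12205.
Equity: weight = 6809/12205 = 0.5579; cost = 8.5%.
Private placement notes: weight = 2968/12205 = 0.2432; after-tax cost = 3.63% × (1 − 20.1%) = 2.9004%.
Convertible notes (debt portion): weight = 2428/12205 = 0.1989; after-tax cost = 2.8% × (1 − 20.1%) = 2.2372%.
WACC = 0.5579 × 8.5000% + 0.2432 × 2.9004% + 0.1989 × 2.2372% = 5.8924%.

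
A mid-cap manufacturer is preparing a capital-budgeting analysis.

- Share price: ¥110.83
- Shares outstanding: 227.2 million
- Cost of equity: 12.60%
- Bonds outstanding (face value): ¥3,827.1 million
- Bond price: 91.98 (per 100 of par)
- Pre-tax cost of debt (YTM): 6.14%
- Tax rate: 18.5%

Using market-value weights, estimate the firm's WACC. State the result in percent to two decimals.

11.67%

Market value of equity E = 110.83 × 227.2m = 25180.576m. Market value of debt D = 3827.1m × 91.98/100 = 3520.16658m.
Total capital V = 25180.576 + 3520.16658 = 28700.74258.
Equity: weight = 25180.576/28700.74258 = 0.8773; cost = 12.6%.
Bonds outstanding: weight = 3520.16658/28700.74258 = 0.1227; after-tax cost = 6.14% × (1 − 18.5%) = 5.0041%.
WACC = 0.8773 × 12.6000% + 0.1227 × 5.0041% = 11.6684%.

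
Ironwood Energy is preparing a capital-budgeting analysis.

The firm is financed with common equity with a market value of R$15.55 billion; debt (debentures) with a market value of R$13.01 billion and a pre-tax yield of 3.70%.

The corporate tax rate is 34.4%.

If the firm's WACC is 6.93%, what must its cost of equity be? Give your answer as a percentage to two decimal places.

Total capital V = 15.55 + 13.01 = 28.56.
Equity weight = 15.55/28.56 = 0.5445.
Debentures weight = 13.01/28.56 = 0.4555.
Debt contribution = 0.4555 × 3.7% × (1 − 34.4%) = 1.1057%.
Required equity contribution = 6.93% − 1.1057% = 5.8243%.
Re = 5.8243% / 0.5445 = 10.6973%.

10.70%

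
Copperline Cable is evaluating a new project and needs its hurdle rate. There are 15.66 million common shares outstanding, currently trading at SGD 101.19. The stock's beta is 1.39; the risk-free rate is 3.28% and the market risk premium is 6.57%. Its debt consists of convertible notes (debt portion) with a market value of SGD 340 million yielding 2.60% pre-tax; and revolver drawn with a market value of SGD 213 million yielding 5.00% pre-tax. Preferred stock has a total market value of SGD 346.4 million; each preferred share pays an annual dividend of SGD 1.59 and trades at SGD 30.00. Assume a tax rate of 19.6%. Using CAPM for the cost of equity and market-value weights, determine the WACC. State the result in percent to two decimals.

9.29%

Cost of equity via CAPM: Re = 3.28% + 1.39 × 6.57% = 12.4123%.
Cost of preferred: Rp = 1.59 / 30.0 = 5.3000%.
Market value of equity E = 101.19 × 15.66m = 1584.6354m.
Total capital V = 1584.6354 + 346.4 + 340 + 213 = 2484.0354.
Equity: weight = 1584.6354/2484.0354 = 0.6379; cost = 12.4123%.
Preferred: weight = 346.4/2484.0354 = 0.1395; cost = 5.3%.
Convertible notes (debt portion): weight = 340/2484.0354 = 0.1369; after-tax cost = 2.6% × (1 − 19.6%) = 2.0904%.
Revolver drawn: weight = 213/2484.0354 = 0.0857; after-tax cost = 5% × (1 − 19.6%) = 4.0200%.
WACC = 0.6379 × 12.4123% + 0.1395 × 5.3000% + 0.1369 × 2.0904% + 0.0857 × 4.0200% = 9.2881%.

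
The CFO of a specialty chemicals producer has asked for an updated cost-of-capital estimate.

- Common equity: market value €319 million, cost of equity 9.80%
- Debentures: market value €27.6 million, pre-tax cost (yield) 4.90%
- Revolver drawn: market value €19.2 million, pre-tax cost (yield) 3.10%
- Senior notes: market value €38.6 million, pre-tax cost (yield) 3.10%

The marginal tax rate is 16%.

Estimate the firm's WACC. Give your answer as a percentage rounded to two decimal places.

8.38%

Total capital V = 319 + 27.6 + 19.2 + 38.6 = 404.4.
Equity: weight = 319/404.4 = 0.7888; cost = 9.8%.
Debentures: weight = 27.6/404.4 = 0.0682; after-tax cost = 4.9% × (1 − 16%) = 4.1160%.
Revolver drawn: weight = 19.2/404.4 = 0.0475; after-tax cost = 3.1% × (1 − 16%) = 2.6040%.
Senior notes: weight = 38.6/404.4 = 0.0955; after-tax cost = 3.1% × (1 − 16%) = 2.6040%.
WACC = 0.7888 × 9.8000% + 0.0682 × 4.1160% + 0.0475 × 2.6040% + 0.0955 × 2.6040% = 8.3836%.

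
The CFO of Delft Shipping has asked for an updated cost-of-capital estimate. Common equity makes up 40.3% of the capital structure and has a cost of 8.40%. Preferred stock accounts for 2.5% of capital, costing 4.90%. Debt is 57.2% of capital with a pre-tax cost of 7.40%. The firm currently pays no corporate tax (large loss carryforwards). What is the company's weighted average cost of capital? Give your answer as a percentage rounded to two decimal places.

After-tax cost of debt = 7.4% × (1 − 0%) = 7.4000%.
WACC = 0.403 × 8.4000% + 0.025 × 4.9000% + 0.572 × 7.4000% = 7.7405%.

7.74%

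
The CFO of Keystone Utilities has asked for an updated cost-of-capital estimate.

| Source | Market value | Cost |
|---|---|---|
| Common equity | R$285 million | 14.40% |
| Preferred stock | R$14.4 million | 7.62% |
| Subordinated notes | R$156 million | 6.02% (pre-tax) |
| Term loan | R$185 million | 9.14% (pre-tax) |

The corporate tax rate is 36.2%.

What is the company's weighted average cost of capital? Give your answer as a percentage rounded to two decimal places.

Total capital V = 285 + 14.4 + 156 + 185 = 640.4.
Equity: weight = 285/640.4 = 0.4450; cost = 14.4%.
Preferred: weight = 14.4/640.4 = 0.0225; cost = 7.62%.
Subordinated notes: weight = 156/640.4 = 0.2436; after-tax cost = 6.02% × (1 − 36.2%) = 3.8408%.
Term loan: weight = 185/640.4 = 0.2889; after-tax cost = 9.14% × (1 − 36.2%) = 5.8313%.
WACC = 0.4450 × 14.4000% + 0.0225 × 7.6200% + 0.2436 × 3.8408% + 0.2889 × 5.8313% = 9.2000%.

9.20%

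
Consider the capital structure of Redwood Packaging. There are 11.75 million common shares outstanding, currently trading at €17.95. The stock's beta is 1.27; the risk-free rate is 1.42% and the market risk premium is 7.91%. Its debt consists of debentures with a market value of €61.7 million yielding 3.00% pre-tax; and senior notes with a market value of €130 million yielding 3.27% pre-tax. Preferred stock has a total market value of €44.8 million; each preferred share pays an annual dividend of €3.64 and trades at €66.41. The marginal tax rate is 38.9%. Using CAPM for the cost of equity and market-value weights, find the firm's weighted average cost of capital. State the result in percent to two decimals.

Cost of equity via CAPM: Re = 1.42% + 1.27 × 7.91% = 11.4657%.
Cost of preferred: Rp = 3.64 / 66.41 = 5.4811%.
Market value of equity E = 17.95 × 11.75m = 210.9125m.
Total capital V = 210.9125 + 44.8 + 61.7 + 130 = 447.4125.
Equity: weight = 210.9125/447.4125 = 0.4714; cost = 11.4657%.
Preferred: weight = 44.8/447.4125 = 0.1001; cost = 5.4811%.
Debentures: weight = 61.7/447.4125 = 0.1379; after-tax cost = 3% × (1 − 38.9%) = 1.8330%.
Senior notes: weight = 130/447.4125 = 0.2906; after-tax cost = 3.27% × (1 − 38.9%) = 1.9980%.
WACC = 0.4714 × 11.4657% + 0.1001 × 5.4811% + 0.1379 × 1.8330% + 0.2906 × 1.9980% = 6.7871%.

6.79%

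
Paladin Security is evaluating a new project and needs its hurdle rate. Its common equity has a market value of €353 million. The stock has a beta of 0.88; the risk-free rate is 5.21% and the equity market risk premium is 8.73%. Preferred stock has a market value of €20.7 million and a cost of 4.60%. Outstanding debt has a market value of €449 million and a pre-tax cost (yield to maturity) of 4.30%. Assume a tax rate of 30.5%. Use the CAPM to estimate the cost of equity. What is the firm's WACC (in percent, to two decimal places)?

Cost of equity via CAPM: Re = 5.21% + 0.88 × 8.73% = 12.8924%.
Total capital V = 353 + 20.7 + 449 = 822.7.
Equity: weight = 353/822.7 = 0.4291; cost = 12.8924%.
Preferred: weight = 20.7/822.7 = 0.0252; cost = 4.6%.
Debt: weight = 449/822.7 = 0.5458; after-tax cost = 4.3% × (1 − 30.5%) = 2.9885%.
WACC = 0.4291 × 12.8924% + 0.0252 × 4.6000% + 0.5458 × 2.9885% = 7.2786%.

7.28%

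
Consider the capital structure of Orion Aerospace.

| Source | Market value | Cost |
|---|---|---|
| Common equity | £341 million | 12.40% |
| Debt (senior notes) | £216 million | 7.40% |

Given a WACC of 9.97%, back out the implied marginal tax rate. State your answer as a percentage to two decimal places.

17.11%

Total capital V = 341 + 216 = 557.
Equity weight = 341/557 = 0.6122.
Senior notes weight = 216/557 = 0.3878.
Equity contribution = 0.6122 × 12.4% = 7.5914%.
Debt contribution must be 9.97% − 7.5914% = 2.3786%.
0.3878 × 7.4% × (1 − T) = 2.3786%  ⇒  (1 − T) = 0.8289.
T = 17.1115%.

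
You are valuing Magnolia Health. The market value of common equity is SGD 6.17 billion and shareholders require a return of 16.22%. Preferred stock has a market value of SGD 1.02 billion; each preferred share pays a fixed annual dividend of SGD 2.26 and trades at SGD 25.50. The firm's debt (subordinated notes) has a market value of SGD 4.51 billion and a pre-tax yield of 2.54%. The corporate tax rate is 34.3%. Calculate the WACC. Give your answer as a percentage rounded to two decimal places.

9.97%

Cost of preferred: Rp = 2.26 / 25.5 = 8.8627%.
Total capital V = 6.17 + 1.02 + 4.51 = 11.7.
Equity: weight = 6.17/11.7 = 0.5274; cost = 16.22%.
Preferred: weight = 1.02/11.7 = 0.0872; cost = 8.8627%.
Subordinated notes: weight = 4.51/11.7 = 0.3855; after-tax cost = 2.54% × (1 − 34.3%) = 1.6688%.
WACC = 0.5274 × 16.2200% + 0.0872 × 8.8627% + 0.3855 × 1.6688% = 9.9695%.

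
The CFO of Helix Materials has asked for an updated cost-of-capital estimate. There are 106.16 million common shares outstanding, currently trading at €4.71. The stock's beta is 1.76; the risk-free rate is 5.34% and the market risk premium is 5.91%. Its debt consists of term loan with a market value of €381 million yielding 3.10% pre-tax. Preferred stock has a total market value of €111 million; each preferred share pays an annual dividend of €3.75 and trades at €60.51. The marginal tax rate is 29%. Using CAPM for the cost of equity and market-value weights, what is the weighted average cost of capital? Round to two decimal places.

Cost of equity via CAPM: Re = 5.34% + 1.76 × 5.91% = 15.7416%.
Cost of preferred: Rp = 3.75 / 60.51 = 6.1973%.
Market value of equity E = 4.71 × 106.16m = 500.0136m.
Total capital V = 500.0136 + 111 + 381 = 992.0136.
Equity: weight = 500.0136/992.0136 = 0.5040; cost = 15.7416%.
Preferred: weight = 111/992.0136 = 0.1119; cost = 6.1973%.
Term loan: weight = 381/992.0136 = 0.3841; after-tax cost = 3.1% × (1 − 29%) = 2.2010%.
WACC = 0.5040 × 15.7416% + 0.1119 × 6.1973% + 0.3841 × 2.2010% = 9.4732%.

9.47%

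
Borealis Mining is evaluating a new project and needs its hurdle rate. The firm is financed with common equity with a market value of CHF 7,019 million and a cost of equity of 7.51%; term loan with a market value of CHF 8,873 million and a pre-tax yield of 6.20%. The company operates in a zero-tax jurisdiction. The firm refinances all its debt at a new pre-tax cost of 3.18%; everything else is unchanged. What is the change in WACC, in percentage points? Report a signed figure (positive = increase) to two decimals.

-1.69 pp

Current WACC:
Total capital V = 7019 + 8873 = 15892.
Equity: weight = 7019/15892 = 0.4417; cost = 7.51%.
Term loan: weight = 8873/15892 = 0.5583; after-tax cost = 6.2% × (1 − 0%) = 6.2000%.
WACC = 0.4417 × 7.5100% + 0.5583 × 6.2000% = 6.7786%.
After the change:
Total capital V = 7019 + 8873 = 15892.
Equity: weight = 7019/15892 = 0.4417; cost = 7.51%.
Term loan: weight = 8873/15892 = 0.5583; after-tax cost = 3.18% × (1 − 0%) = 3.1800%.
WACC = 0.4417 × 7.5100% + 0.5583 × 3.1800% = 5.0924%.
Change in WACC = 5.0924% − 6.7786% = -1.6862 pp.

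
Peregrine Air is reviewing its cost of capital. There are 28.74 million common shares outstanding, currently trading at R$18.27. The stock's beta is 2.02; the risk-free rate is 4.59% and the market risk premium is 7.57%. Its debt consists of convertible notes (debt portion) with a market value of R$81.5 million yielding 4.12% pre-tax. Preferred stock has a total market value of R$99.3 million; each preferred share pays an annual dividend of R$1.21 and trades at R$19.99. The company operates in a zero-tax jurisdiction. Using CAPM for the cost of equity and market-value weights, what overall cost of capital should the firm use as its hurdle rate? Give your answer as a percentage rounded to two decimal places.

16.12%

Cost of equity via CAPM: Re = 4.59% + 2.02 × 7.57% = 19.8814%.
Cost of preferred: Rp = 1.21 / 19.99 = 6.0530%.
Market value of equity E = 18.27 × 28.74m = 525.0798m.
Total capital V = 525.0798 + 99.3 + 81.5 = 705.8798.
Equity: weight = 525.0798/705.8798 = 0.7439; cost = 19.8814%.
Preferred: weight = 99.3/705.8798 = 0.1407; cost = 6.053%.
Convertible notes (debt portion): weight = 81.5/705.8798 = 0.1155; after-tax cost = 4.12% × (1 − 0%) = 4.1200%.
WACC = 0.7439 × 19.8814% + 0.1407 × 6.0530% + 0.1155 × 4.1200% = 16.1163%.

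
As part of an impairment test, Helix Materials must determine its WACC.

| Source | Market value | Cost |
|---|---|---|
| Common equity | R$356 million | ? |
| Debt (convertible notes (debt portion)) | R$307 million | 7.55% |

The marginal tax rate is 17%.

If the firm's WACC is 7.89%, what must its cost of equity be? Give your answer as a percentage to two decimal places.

9.29%

Total capital V = 356 + 307 = 663.
Equity weight = 356/663 = 0.5370.
Convertible notes (debt portion) weight = 307/663 = 0.4630.
Debt contribution = 0.4630 × 7.55% × (1 − 17%) = 2.9017%.
Required equity contribution = 7.89% − 2.9017% = 4.9883%.
Re = 4.9883% / 0.5370 = 9.2900%.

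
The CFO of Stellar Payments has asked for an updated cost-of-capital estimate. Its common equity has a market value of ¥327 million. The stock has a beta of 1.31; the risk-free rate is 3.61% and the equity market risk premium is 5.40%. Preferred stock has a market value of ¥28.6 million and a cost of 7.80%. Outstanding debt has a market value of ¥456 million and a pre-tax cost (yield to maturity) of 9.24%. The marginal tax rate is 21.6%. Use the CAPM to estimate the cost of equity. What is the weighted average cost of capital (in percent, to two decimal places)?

8.65%

Cost of equity via CAPM: Re = 3.61% + 1.31 × 5.4% = 10.6840%.
Total capital V = 327 + 28.6 + 456 = 811.6.
Equity: weight = 327/811.6 = 0.4029; cost = 10.684%.
Preferred: weight = 28.6/811.6 = 0.0352; cost = 7.8%.
Debt: weight = 456/811.6 = 0.5619; after-tax cost = 9.24% × (1 − 21.6%) = 7.2442%.
WACC = 0.4029 × 10.6840% + 0.0352 × 7.8000% + 0.5619 × 7.2442% = 8.6497%.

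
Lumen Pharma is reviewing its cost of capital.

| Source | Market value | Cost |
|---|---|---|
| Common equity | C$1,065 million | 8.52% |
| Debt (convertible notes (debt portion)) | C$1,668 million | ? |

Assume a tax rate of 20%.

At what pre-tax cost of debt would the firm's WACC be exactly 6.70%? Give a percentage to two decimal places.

6.92%

Total capital V = 1065 + 1668 = 2733.
Equity weight = 1065/2733 = 0.3897.
Convertible notes (debt portion) weight = 1668/2733 = 0.6103.
Equity contribution = 0.3897 × 8.52% = 3.3201%.
Remaining for debt = 6.7% − 3.3201% = 3.3799%.
Rd × (1 − 20%) × 0.6103 = 3.3799%  ⇒  Rd = 6.9224%.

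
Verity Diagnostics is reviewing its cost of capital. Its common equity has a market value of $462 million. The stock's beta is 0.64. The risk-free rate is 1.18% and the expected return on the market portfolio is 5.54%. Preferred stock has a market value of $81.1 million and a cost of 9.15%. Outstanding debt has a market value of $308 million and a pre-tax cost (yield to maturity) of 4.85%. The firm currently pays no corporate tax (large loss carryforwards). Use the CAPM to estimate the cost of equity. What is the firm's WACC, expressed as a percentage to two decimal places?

Market risk premium = 5.54% − 1.18% = 4.36%.
Cost of equity via CAPM: Re = 1.18% + 0.64 × 4.36% = 3.9704%.
Total capital V = 462 + 81.1 + 308 = 851.1.
Equity: weight = 462/851.1 = 0.5428; cost = 3.9704%.
Preferred: weight = 81.1/851.1 = 0.0953; cost = 9.15%.
Debt: weight = 308/851.1 = 0.3619; after-tax cost = 4.85% × (1 − 0%) = 4.8500%.
WACC = 0.5428 × 3.9704% + 0.0953 × 9.1500% + 0.3619 × 4.8500% = 4.7823%.

4.78%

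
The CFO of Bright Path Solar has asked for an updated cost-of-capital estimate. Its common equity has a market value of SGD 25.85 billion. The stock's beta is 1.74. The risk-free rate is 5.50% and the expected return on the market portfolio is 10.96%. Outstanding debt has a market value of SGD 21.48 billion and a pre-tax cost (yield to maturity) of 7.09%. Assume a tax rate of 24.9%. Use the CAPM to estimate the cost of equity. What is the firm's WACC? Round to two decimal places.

Market risk premium = 10.96% − 5.5% = 5.46%.
Cost of equity via CAPM: Re = 5.5% + 1.74 × 5.46% = 15.0004%.
Total capital V = 25.85 + 21.48 = 47.33.
Equity: weight = 25.85/47.33 = 0.5462; cost = 15.0004%.
Debt: weight = 21.48/47.33 = 0.4538; after-tax cost = 7.09% × (1 − 24.9%) = 5.3246%.
WACC = 0.5462 × 15.0004% + 0.4538 × 5.3246% = 10.6092%.

10.61%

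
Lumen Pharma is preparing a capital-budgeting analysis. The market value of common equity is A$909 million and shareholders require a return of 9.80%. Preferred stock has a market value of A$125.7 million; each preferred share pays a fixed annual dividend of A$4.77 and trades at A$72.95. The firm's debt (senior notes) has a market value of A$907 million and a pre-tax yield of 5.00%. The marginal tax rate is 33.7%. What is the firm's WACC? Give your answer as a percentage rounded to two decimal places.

6.56%

Cost of preferred: Rp = 4.77 / 72.95 = 6.5387%.
Total capital V = 909 + 125.7 + 907 = 1941.7.
Equity: weight = 909/1941.7 = 0.4681; cost = 9.8%.
Preferred: weight = 125.7/1941.7 = 0.0647; cost = 6.5387%.
Senior notes: weight = 907/1941.7 = 0.4671; after-tax cost = 5% × (1 − 33.7%) = 3.3150%.
WACC = 0.4681 × 9.8000% + 0.0647 × 6.5387% + 0.4671 × 3.3150% = 6.5596%.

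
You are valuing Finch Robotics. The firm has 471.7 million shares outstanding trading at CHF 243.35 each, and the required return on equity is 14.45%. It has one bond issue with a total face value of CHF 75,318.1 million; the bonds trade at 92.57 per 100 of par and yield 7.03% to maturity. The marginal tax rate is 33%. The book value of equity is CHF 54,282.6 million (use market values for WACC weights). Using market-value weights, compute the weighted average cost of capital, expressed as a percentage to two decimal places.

10.77%

Market value of equity E = 243.35 × 471.7m = 114788.195m. Market value of debt D = 75318.1m × 92.57/100 = 69721.96517m.
Total capital V = 114788.195 + 69721.96517 = 184510.16017.
Equity: weight = 114788.195/184510.16017 = 0.6221; cost = 14.45%.
Bonds outstanding: weight = 69721.96517/184510.16017 = 0.3779; after-tax cost = 7.03% × (1 − 33%) = 4.7101%.
WACC = 0.6221 × 14.4500% + 0.3779 × 4.7101% = 10.7695%.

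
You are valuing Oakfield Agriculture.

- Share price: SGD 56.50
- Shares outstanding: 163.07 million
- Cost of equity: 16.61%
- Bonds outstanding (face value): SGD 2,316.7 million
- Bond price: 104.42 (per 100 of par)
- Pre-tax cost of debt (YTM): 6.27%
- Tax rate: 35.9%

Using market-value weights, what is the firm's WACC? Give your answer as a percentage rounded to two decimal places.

Market value of equity E = 56.5 × 163.07m = 9213.455m. Market value of debt D = 2316.7m × 104.42/100 = 2419.09814m.
Total capital V = 9213.455 + 2419.09814 = 11632.55314.
Equity: weight = 9213.455/11632.55314 = 0.7920; cost = 16.61%.
Bonds outstanding: weight = 2419.09814/11632.55314 = 0.2080; after-tax cost = 6.27% × (1 − 35.9%) = 4.0191%.
WACC = 0.7920 × 16.6100% + 0.2080 × 4.0191% = 13.9916%.

13.99%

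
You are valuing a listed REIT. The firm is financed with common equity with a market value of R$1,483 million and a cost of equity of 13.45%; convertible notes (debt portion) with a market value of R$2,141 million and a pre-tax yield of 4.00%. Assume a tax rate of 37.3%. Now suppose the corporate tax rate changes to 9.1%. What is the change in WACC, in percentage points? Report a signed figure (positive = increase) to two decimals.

+0.67 pp

Current WACC:
Total capital V = 1483 + 2141 = 3624.
Equity: weight = 1483/3624 = 0.4092; cost = 13.45%.
Convertible notes (debt portion): weight = 2141/3624 = 0.5908; after-tax cost = 4% × (1 − 37.3%) = 2.5080%.
WACC = 0.4092 × 13.4500% + 0.5908 × 2.5080% = 6.9856%.
After the change:
Total capital V = 1483 + 2141 = 3624.
Equity: weight = 1483/3624 = 0.4092; cost = 13.45%.
Convertible notes (debt portion): weight = 2141/3624 = 0.5908; after-tax cost = 4% × (1 − 9.1%) = 3.6360%.
WACC = 0.4092 × 13.4500% + 0.5908 × 3.6360% = 7.6520%.
Change in WACC = 7.6520% − 6.9856% = 0.6664 pp.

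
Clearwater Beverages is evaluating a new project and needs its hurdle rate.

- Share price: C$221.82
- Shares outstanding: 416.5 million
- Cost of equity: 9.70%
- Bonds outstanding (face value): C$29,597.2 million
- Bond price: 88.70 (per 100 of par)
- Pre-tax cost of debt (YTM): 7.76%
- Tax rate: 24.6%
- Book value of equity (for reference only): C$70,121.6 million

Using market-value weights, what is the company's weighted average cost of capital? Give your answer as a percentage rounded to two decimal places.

Market value of equity E = 221.82 × 416.5m = 92388.03m. Market value of debt D = 29597.2m × 88.7/100 = 26252.7164m.
Total capital V = 92388.03 + 26252.7164 = 118640.7464.
Equity: weight = 92388.03/118640.7464 = 0.7787; cost = 9.7%.
Bonds outstanding: weight = 26252.7164/118640.7464 = 0.2213; after-tax cost = 7.76% × (1 − 24.6%) = 5.8510%.
WACC = 0.7787 × 9.7000% + 0.2213 × 5.8510% = 8.8483%.

8.85%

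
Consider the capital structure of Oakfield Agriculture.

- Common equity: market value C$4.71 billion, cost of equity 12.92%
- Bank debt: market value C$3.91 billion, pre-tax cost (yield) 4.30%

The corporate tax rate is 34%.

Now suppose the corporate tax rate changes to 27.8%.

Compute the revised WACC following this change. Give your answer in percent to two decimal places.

8.47%

After the change:
Total capital V = 4.71 + 3.91 = 8.62.
Equity: weight = 4.71/8.62 = 0.5464; cost = 12.92%.
Bank debt: weight = 3.91/8.62 = 0.4536; after-tax cost = 4.3% × (1 − 27.8%) = 3.1046%.
WACC = 0.5464 × 12.9200% + 0.4536 × 3.1046% = 8.4678%.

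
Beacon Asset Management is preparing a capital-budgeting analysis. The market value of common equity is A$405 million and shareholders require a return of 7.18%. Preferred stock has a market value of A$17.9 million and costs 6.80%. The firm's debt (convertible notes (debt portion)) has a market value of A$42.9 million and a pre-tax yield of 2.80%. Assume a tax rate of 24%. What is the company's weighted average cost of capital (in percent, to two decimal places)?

Total capital V = 405 + 17.9 + 42.9 = 465.8.
Equity: weight = 405/465.8 = 0.8695; cost = 7.18%.
Preferred: weight = 17.9/465.8 = 0.0384; cost = 6.8%.
Convertible notes (debt portion): weight = 42.9/465.8 = 0.0921; after-tax cost = 2.8% × (1 − 24%) = 2.1280%.
WACC = 0.8695 × 7.1800% + 0.0384 × 6.8000% + 0.0921 × 2.1280% = 6.7001%.

6.70%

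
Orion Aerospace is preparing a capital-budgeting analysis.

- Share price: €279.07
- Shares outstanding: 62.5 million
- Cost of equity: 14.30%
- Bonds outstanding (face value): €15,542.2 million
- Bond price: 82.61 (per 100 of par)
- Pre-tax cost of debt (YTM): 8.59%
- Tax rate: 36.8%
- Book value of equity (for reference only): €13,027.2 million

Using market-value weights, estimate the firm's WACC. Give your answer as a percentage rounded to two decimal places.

10.54%

Market value of equity E = 279.07 × 62.5m = 17441.875m. Market value of debt D = 15542.2m × 82.61/100 = 12839.41142m.
Total capital V = 17441.875 + 12839.41142 = 30281.28642.
Equity: weight = 17441.875/30281.28642 = 0.5760; cost = 14.3%.
Bonds outstanding: weight = 12839.41142/30281.28642 = 0.4240; after-tax cost = 8.59% × (1 − 36.8%) = 5.4289%.
WACC = 0.5760 × 14.3000% + 0.4240 × 5.4289% = 10.5386%.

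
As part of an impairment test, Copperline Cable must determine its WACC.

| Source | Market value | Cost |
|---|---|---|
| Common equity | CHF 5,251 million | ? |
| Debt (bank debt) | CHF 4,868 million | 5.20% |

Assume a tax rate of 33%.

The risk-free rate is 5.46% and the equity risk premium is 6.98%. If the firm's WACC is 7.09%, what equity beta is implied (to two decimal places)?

Total capital V = 5251 + 4868 = 10119.
Equity weight = 5251/10119 = 0.5189.
Bank debt weight = 4868/10119 = 0.4811.
Debt contribution = 0.4811 × 5.2% × (1 − 33%) = 1.6761%.
Required equity contribution = 7.09% − 1.6761% = 5.4139%  ⇒  Re = 10.4330%.
CAPM: 10.4330% = 5.46% + β × 6.98%  ⇒  β = 0.7125.

0.71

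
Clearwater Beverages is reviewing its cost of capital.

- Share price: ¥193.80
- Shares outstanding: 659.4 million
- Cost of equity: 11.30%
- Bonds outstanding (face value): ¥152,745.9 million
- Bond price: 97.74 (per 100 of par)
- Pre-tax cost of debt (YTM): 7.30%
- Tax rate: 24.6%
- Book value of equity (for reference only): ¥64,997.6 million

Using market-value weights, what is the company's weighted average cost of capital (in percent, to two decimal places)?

Market value of equity E = 193.8 × 659.4m = 127791.72m. Market value of debt D = 152745.9m × 97.74/100 = 149293.84266m.
Total capital V = 127791.72 + 149293.84266 = 277085.56266.
Equity: weight = 127791.72/277085.56266 = 0.4612; cost = 11.3%.
Bonds outstanding: weight = 149293.84266/277085.56266 = 0.5388; after-tax cost = 7.3% × (1 − 24.6%) = 5.5042%.
WACC = 0.4612 × 11.3000% + 0.5388 × 5.5042% = 8.1772%.

8.18%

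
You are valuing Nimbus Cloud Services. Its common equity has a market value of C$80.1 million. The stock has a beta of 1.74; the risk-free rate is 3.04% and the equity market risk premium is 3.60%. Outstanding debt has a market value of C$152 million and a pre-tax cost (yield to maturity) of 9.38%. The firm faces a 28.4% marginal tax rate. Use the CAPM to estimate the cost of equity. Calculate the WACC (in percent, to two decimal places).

Cost of equity via CAPM: Re = 3.04% + 1.74 × 3.6% = 9.3040%.
Total capital V = 80.1 + 152 = 232.1.
Equity: weight = 80.1/232.1 = 0.3451; cost = 9.304%.
Debt: weight = 152/232.1 = 0.6549; after-tax cost = 9.38% × (1 − 28.4%) = 6.7161%.
WACC = 0.3451 × 9.3040% + 0.6549 × 6.7161% = 7.6092%.

7.61%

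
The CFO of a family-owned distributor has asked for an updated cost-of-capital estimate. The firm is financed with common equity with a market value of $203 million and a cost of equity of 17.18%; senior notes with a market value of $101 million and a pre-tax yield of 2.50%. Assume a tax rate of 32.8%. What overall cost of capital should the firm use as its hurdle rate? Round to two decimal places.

12.03%

Total capital V = 203 + 101 = 304.
Equity: weight = 203/304 = 0.6678; cost = 17.18%.
Senior notes: weight = 101/304 = 0.3322; after-tax cost = 2.5% × (1 − 32.8%) = 1.6800%.
WACC = 0.6678 × 17.1800% + 0.3322 × 1.6800% = 12.0303%.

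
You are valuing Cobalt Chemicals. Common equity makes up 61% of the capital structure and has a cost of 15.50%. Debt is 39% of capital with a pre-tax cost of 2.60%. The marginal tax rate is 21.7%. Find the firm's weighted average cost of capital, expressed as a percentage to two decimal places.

10.25%

After-tax cost of debt = 2.6% × (1 − 21.7%) = 2.0358%.
WACC = 0.610 × 15.5000% + 0.390 × 2.0358% = 10.2490%.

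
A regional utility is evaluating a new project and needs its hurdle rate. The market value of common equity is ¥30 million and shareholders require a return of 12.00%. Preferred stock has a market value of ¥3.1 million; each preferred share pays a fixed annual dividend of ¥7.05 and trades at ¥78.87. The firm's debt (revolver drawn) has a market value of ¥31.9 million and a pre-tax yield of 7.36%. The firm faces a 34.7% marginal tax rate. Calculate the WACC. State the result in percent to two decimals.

8.32%

Cost of preferred: Rp = 7.05 / 78.87 = 8.9388%.
Total capital V = 30 + 3.1 + 31.9 = 65.
Equity: weight = 30/65 = 0.4615; cost = 12%.
Preferred: weight = 3.1/65 = 0.0477; cost = 8.9388%.
Revolver drawn: weight = 31.9/65 = 0.4908; after-tax cost = 7.36% × (1 − 34.7%) = 4.8061%.
WACC = 0.4615 × 12.0000% + 0.0477 × 8.9388% + 0.4908 × 4.8061% = 8.3234%.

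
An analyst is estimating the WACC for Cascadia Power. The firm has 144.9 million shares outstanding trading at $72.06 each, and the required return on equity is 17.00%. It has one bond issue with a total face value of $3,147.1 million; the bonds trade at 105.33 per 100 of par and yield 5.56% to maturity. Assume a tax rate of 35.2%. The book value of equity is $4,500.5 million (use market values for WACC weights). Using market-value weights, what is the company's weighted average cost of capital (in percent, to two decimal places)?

13.77%

Market value of equity E = 72.06 × 144.9m = 10441.494m. Market value of debt D = 3147.1m × 105.33/100 = 3314.84043m.
Total capital V = 10441.494 + 3314.84043 = 13756.33443.
Equity: weight = 10441.494/13756.33443 = 0.7590; cost = 17%.
Bonds outstanding: weight = 3314.84043/13756.33443 = 0.2410; after-tax cost = 5.56% × (1 − 35.2%) = 3.6029%.
WACC = 0.7590 × 17.0000% + 0.2410 × 3.6029% = 13.7717%.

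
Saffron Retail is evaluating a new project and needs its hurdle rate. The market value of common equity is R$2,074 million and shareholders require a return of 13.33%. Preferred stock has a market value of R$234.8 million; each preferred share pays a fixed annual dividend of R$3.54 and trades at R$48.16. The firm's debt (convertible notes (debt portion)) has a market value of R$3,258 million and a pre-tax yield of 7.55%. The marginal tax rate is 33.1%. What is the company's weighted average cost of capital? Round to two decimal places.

8.23%

Cost of preferred: Rp = 3.54 / 48.16 = 7.3505%.
Total capital V = 2074 + 234.8 + 3258 = 5566.8.
Equity: weight = 2074/5566.8 = 0.3726; cost = 13.33%.
Preferred: weight = 234.8/5566.8 = 0.0422; cost = 7.3505%.
Convertible notes (debt portion): weight = 3258/5566.8 = 0.5853; after-tax cost = 7.55% × (1 − 33.1%) = 5.0510%.
WACC = 0.3726 × 13.3300% + 0.0422 × 7.3505% + 0.5853 × 5.0510% = 8.2324%.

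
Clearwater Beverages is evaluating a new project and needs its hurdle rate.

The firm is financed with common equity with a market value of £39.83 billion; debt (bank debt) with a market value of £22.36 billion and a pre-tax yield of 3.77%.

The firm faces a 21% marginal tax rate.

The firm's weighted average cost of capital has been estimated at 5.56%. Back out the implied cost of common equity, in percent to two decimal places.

Total capital V = 39.83 + 22.36 = 62.19.
Equity weight = 39.83/62.19 = 0.6405.
Bank debt weight = 22.36/62.19 = 0.3595.
Debt contribution = 0.3595 × 3.77% × (1 − 21%) = 1.0708%.
Required equity contribution = 5.56% − 1.0708% = 4.4892%.
Re = 4.4892% / 0.6405 = 7.0093%.

7.01%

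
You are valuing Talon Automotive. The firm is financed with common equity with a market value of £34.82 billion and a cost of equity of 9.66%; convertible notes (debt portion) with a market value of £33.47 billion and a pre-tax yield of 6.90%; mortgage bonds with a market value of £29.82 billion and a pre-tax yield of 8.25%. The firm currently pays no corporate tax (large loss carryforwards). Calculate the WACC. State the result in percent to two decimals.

8.29%

Total capital V = 34.82 + 33.47 + 29.82 = 98.11.
Equity: weight = 34.82/98.11 = 0.3549; cost = 9.66%.
Convertible notes (debt portion): weight = 33.47/98.11 = 0.3411; after-tax cost = 6.9% × (1 − 0%) = 6.9000%.
Mortgage bonds: weight = 29.82/98.11 = 0.3039; after-tax cost = 8.25% × (1 − 0%) = 8.2500%.
WACC = 0.3549 × 9.6600% + 0.3411 × 6.9000% + 0.3039 × 8.2500% = 8.2899%.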